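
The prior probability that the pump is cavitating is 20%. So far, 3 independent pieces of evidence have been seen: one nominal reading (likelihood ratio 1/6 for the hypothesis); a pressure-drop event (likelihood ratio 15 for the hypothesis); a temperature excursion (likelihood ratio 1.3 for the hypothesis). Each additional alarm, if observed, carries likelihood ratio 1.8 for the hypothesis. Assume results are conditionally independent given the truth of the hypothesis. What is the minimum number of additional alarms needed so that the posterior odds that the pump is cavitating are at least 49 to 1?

Prior odds = 0.2/0.8 = 0.25.
Combined Bayes factor of the evidence already in hand = (1/6) × 15 × 1.3 = 3.25.
Odds after that evidence = 0.25 × 3.25 = 0.8125.
Target odds = 49.
Need 1.8ⁿ ≥ 49 ÷ 0.8125 = 784/13.
1.8⁶ = 531441/15625 falls short of 784/13 but 1.8⁷ = 4782969/78125 reaches it, so n = 7.

7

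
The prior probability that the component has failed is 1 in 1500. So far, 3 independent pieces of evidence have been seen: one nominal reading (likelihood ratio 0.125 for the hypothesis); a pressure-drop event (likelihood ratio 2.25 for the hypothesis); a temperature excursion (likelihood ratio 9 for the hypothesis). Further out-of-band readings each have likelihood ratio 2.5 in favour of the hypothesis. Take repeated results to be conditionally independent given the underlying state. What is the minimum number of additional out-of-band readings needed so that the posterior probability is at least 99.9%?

15

Prior odds = (1/1500)/(1499/1500) = 1/1499.
Combined Bayes factor of the evidence already in hand = 0.125 × 2.25 × 9 = 2.53125.
Odds after that evidence = (1/1499) × 2.53125 = 81/47968.
Target odds = 0.999/0.001 = 999.
Need 2.5ⁿ ≥ 999 ÷ (81/47968) = 1774816/3.
2.5¹⁴ ≈372529 falls short of 1774816/3 but 2.5¹⁵ ≈931323 reaches it, so n = 15.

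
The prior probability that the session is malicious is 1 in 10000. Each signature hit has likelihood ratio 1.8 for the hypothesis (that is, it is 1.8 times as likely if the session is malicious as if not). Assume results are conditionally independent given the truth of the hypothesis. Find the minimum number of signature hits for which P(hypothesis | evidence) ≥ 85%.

19

Prior odds = 0.0001/0.9999 = 1/9999.
Likelihood ratio per signature hit = 1.8.
Target posterior odds = 0.85/0.15 = 17/3.
Need (1/9999) × 1.8ⁿ ≥ 17/3, i.e. 1.8ⁿ ≥ 56661.
1.8¹⁸ ≈39346.4 falls short of 56661 but 1.8¹⁹ ≈70823.5 reaches it, so n = 19.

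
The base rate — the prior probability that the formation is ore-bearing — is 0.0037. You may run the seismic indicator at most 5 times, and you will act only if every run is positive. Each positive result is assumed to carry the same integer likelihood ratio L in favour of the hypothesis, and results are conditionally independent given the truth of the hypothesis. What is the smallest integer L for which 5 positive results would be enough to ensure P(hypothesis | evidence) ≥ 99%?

8

Prior odds = 0.0037/0.9963 = 37/9963.
Target odds = 0.99/0.01 = 99.
Need L⁵ ≥ 99 ÷ (37/9963) = 986337/37.
7⁵ = 16807 < 986337/37 ≤ 32768 = 8⁵, so L = 8.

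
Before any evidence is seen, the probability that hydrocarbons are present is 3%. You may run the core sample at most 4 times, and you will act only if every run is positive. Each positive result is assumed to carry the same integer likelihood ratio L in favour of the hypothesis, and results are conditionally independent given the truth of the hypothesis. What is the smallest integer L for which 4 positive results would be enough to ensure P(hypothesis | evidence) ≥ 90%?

5

Prior odds = 0.03/0.97 = 3/97.
Target odds = 0.9/0.1 = 9.
Need L⁴ ≥ 9 ÷ (3/97) = 291.
4⁴ = 256 < 291 ≤ 625 = 5⁴, so L = 5.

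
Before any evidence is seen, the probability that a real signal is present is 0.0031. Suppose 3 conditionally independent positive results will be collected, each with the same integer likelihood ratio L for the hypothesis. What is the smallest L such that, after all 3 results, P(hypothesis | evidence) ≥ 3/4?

Prior odds = 0.0031/0.9969 = 31/9969.
Target odds = 0.75/0.25 = 3.
Need L³ ≥ 3 ÷ (31/9969) = 29907/31.
9³ = 729 < 29907/31 ≤ 1000 = 10³, so L = 10.

10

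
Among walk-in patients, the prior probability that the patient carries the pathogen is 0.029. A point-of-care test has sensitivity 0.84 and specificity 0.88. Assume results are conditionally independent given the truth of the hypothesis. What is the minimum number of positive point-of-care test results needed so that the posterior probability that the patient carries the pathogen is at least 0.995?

Prior odds: 0.029 ÷ 0.971 = 29/971.
False-positive rate = 1 − 0.88 = 0.12; likelihood ratio of a positive = 0.84/0.12 = 7.
Target posterior odds = 0.995/0.005 = 199.
Need (29/971) × 7ⁿ ≥ 199, i.e. 7ⁿ ≥ 193229/29.
7⁴ = 2401 falls short of 193229/29 but 7⁵ = 16807 reaches it, so n = 5.

5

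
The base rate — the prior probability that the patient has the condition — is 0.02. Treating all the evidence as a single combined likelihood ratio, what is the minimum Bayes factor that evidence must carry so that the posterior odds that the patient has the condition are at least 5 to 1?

Prior odds = 0.02/0.98 = 1/49.
Target odds = 5.
Required Bayes factor = 5 ÷ (1/49) = 245.

245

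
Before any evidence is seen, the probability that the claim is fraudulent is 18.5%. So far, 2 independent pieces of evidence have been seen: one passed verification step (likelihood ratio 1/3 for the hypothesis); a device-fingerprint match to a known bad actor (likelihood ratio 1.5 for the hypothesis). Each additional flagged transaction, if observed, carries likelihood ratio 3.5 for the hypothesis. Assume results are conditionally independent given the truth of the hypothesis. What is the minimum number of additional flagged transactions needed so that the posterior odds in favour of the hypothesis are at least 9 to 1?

4

Prior odds = 0.185/0.815 = 37/163.
Combined Bayes factor of the evidence already in hand = (1/3) × 1.5 = 0.5.
Odds after that evidence = (37/163) × 0.5 = 37/326.
Target odds = 9.
Need 3.5ⁿ ≥ 9 ÷ (37/326) = 2934/37.
3.5³ = 42.875 falls short of 2934/37 but 3.5⁴ = 150.0625 reaches it, so n = 4.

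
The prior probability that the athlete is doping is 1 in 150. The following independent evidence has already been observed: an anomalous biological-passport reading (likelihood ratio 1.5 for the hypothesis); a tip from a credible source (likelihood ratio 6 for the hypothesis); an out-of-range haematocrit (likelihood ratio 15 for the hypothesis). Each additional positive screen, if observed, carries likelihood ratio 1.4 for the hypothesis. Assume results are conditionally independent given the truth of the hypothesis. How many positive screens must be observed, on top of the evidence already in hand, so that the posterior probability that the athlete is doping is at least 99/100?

14

Prior odds = (1/150)/(149/150) = 1/149.
Combined Bayes factor of the evidence already in hand = 1.5 × 6 × 15 = 135.
Odds after that evidence = (1/149) × 135 = 135/149.
Target odds = 0.99/0.01 = 99.
Need 1.4ⁿ ≥ 99 ÷ (135/149) = 1639/15.
1.4¹³ ≈79.3715 falls short of 1639/15 but 1.4¹⁴ ≈111.12 reaches it, so n = 14.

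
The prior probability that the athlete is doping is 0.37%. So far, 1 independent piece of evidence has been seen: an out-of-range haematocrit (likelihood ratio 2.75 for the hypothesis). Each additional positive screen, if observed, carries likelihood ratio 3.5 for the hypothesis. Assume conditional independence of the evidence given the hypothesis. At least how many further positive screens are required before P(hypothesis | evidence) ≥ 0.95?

Prior odds = 0.0037/0.9963 = 37/9963.
Bayes factor of the evidence already in hand = 2.75.
Odds after that evidence = (37/9963) × 2.75 = 407/39852.
Target odds = 0.95/0.05 = 19.
Need 3.5ⁿ ≥ 19 ÷ (407/39852) = 757188/407.
3.5⁶ = 1838.265625 falls short of 757188/407 but 3.5⁷ = 823543/128 reaches it, so n = 7.

7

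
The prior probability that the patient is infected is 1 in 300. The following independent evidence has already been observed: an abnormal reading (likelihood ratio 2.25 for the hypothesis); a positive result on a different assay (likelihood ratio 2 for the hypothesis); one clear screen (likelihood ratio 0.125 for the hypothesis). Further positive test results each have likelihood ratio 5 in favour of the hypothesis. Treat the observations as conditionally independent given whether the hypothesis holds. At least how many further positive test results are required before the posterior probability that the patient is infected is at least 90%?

6

Prior odds = (1/300)/(299/300) = 1/299.
Combined Bayes factor of the evidence already in hand = 2.25 × 2 × 0.125 = 0.5625.
Odds after that evidence = (1/299) × 0.5625 = 9/4784.
Target odds = 0.9/0.1 = 9.
Need 5ⁿ ≥ 9 ÷ (9/4784) = 4784.
5⁵ = 3125 falls short of 4784 but 5⁶ = 15625 reaches it, so n = 6.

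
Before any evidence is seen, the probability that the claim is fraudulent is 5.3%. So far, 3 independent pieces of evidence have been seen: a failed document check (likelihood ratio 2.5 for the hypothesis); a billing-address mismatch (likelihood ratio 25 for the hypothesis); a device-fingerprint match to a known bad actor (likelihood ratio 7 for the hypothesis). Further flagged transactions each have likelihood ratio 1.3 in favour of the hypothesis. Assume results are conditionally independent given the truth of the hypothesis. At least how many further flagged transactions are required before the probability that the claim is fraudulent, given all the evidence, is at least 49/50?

3

Prior odds = 0.053/0.947 = 53/947.
Combined Bayes factor of the evidence already in hand = 2.5 × 25 × 7 = 437.5.
Odds after that evidence = (53/947) × 437.5 = 46375/1894.
Target odds = 0.98/0.02 = 49.
Need 1.3ⁿ ≥ 49 ÷ (46375/1894) = 13258/6625.
1.3² = 1.69 falls short of 13258/6625 but 1.3³ = 2.197 reaches it, so n = 3.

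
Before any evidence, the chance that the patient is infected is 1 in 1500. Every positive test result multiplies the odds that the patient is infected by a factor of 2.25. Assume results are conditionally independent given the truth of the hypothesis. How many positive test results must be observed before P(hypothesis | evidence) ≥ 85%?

12

Prior odds = (1/1500)/(1499/1500) = 1/1499.
Likelihood ratio per positive test result = 2.25.
Target odds: 0.85 ÷ 0.15 = 17/3.
Require 2.25ⁿ ≥ 17/3 ÷ (1/1499) = 25483/3.
2.25¹¹ ≈7481.83 falls short of 25483/3 but 2.25¹² ≈16834.1 reaches it, so n = 12.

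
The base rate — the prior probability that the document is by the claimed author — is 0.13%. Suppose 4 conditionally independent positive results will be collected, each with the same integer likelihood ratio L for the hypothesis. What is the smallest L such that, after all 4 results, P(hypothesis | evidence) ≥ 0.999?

Prior odds = 0.0013/0.9987 = 13/9987.
Target odds = 0.999/0.001 = 999.
Need L⁴ ≥ 999 ÷ (13/9987) = 9977013/13.
29⁴ = 707281 < 9977013/13 ≤ 810000 = 30⁴, so L = 30.

30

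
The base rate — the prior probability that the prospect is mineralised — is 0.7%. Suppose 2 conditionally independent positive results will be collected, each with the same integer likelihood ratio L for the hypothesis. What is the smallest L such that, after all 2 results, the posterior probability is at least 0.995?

169

Prior odds = 0.007/0.993 = 7/993.
Target odds = 0.995/0.005 = 199.
Need L² ≥ 199 ÷ (7/993) = 197607/7.
168² = 28224 < 197607/7 ≤ 28561 = 169², so L = 169.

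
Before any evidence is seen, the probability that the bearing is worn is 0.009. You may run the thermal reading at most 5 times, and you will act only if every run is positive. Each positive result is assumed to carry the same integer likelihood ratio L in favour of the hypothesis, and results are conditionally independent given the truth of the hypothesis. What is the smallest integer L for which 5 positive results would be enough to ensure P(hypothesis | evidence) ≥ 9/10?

Prior odds = 0.009/0.991 = 9/991.
Target odds = 0.9/0.1 = 9.
Need L⁵ ≥ 9 ÷ (9/991) = 991.
3⁵ = 243 < 991 ≤ 1024 = 4⁵, so L = 4.

4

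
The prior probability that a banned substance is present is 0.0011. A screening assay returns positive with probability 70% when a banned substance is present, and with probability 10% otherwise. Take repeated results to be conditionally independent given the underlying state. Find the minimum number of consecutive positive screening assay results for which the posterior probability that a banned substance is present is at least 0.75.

Prior odds = 0.0011/0.9989 = 11/9989.
Likelihood ratio of a positive result = 0.7/0.1 = 7.
Target odds: 0.75 ÷ 0.25 = 3.
Need (11/9989) × 7ⁿ ≥ 3, i.e. 7ⁿ ≥ 29967/11.
7⁴ = 2401 falls short of 29967/11 but 7⁵ = 16807 reaches it, so n = 5.

5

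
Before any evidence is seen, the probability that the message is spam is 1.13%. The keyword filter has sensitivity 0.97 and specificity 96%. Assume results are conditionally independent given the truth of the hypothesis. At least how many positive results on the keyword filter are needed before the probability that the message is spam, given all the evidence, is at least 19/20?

Prior odds: 0.0113 ÷ 0.9887 = 113/9887.
False-positive rate = 1 − 0.96 = 0.04; likelihood ratio of a positive = 0.97/0.04 = 24.25.
Target posterior odds = 0.95/0.05 = 19.
Require 24.25ⁿ ≥ 19 ÷ (113/9887) = 187853/113.
24.25² = 588.0625 falls short of 187853/113 but 24.25³ = 912673/64 reaches it, so n = 3.

3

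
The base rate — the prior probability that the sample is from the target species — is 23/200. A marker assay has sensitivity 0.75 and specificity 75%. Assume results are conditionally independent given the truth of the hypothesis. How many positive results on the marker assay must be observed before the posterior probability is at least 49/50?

6

Prior odds = 0.115/0.885 = 23/177.
False-positive rate = 1 − 0.75 = 0.25; likelihood ratio of a positive = 0.75/0.25 = 3.
Target odds: 0.98 ÷ 0.02 = 49.
Require 3ⁿ ≥ 49 ÷ (23/177) = 8673/23.
3⁵ = 243 falls short of 8673/23 but 3⁶ = 729 reaches it, so n = 6.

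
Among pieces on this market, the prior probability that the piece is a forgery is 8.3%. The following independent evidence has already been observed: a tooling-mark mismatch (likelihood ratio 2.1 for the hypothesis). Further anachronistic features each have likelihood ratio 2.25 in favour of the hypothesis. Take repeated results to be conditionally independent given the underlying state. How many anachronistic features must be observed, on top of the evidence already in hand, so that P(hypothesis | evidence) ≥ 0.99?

8

Prior odds = 0.083/0.917 = 83/917.
Bayes factor of the evidence already in hand = 2.1.
Odds after that evidence = (83/917) × 2.1 = 249/1310.
Target odds = 0.99/0.01 = 99.
Need 2.25ⁿ ≥ 99 ÷ (249/1310) = 43230/83.
2.25⁷ = 4782969/16384 falls short of 43230/83 but 2.25⁸ = 43046721/65536 reaches it, so n = 8.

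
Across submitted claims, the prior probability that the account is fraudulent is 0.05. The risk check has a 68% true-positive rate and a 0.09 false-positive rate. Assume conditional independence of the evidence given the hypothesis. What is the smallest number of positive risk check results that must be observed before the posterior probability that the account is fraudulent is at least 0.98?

Prior odds: 0.05 ÷ 0.95 = 1/19.
Likelihood ratio of a positive result = 0.68/0.09 = 68/9.
Target odds: 0.98 ÷ 0.02 = 49.
Need (1/19) × (68/9)ⁿ ≥ 49, i.e. (68/9)ⁿ ≥ 931.
(68/9)³ = 314432/729 falls short of 931 but (68/9)⁴ = 21381376/6561 reaches it, so n = 4.

4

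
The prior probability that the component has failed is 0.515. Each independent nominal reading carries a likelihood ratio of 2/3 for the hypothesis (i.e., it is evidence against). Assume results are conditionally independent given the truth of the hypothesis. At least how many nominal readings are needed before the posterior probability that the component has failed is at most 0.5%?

14

Prior odds = 0.515/0.485 = 103/97.
Likelihood ratio per nominal reading = 2/3.
Target posterior odds = 0.005/0.995 = 1/199.
Require (2/3)ⁿ ≤ 1/199 ÷ (103/97) = 97/20497.
(2/3)¹³ = 8192/1594323 is still above 97/20497 but (2/3)¹⁴ = 16384/4782969 is at or below it, so n = 14.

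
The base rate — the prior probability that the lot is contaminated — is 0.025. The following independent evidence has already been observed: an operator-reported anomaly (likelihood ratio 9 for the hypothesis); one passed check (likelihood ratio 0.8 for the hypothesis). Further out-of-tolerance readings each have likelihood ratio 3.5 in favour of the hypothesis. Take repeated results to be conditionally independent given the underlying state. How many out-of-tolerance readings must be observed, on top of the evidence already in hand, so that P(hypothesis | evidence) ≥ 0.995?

6

Prior odds = 0.025/0.975 = 1/39.
Combined Bayes factor of the evidence already in hand = 9 × 0.8 = 7.2.
Odds after that evidence = (1/39) × 7.2 = 12/65.
Target odds = 0.995/0.005 = 199.
Need 3.5ⁿ ≥ 199 ÷ (12/65) = 12935/12.
3.5⁵ = 525.21875 falls short of 12935/12 but 3.5⁶ = 1838.265625 reaches it, so n = 6.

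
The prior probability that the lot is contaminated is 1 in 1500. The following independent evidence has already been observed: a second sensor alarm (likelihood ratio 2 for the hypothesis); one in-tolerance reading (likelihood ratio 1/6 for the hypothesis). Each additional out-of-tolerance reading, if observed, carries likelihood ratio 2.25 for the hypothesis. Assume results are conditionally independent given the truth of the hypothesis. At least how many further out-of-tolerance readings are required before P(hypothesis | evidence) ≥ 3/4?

Prior odds = (1/1500)/(1499/1500) = 1/1499.
Combined Bayes factor of the evidence already in hand = 2 × (1/6) = 1/3.
Odds after that evidence = (1/1499) × 1/3 = 1/4497.
Target odds = 0.75/0.25 = 3.
Need 2.25ⁿ ≥ 3 ÷ (1/4497) = 13491.
2.25¹¹ ≈7481.83 falls short of 13491 but 2.25¹² ≈16834.1 reaches it, so n = 12.

12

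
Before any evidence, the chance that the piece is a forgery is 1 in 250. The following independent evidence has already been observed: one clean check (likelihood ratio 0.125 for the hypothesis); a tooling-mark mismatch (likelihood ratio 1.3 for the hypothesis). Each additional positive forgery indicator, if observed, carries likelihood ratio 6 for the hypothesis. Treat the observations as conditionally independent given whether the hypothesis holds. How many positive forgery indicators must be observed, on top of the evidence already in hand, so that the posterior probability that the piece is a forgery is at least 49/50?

Prior odds = 0.004/0.996 = 1/249.
Combined Bayes factor of the evidence already in hand = 0.125 × 1.3 = 0.1625.
Odds after that evidence = (1/249) × 0.1625 = 13/19920.
Target odds = 0.98/0.02 = 49.
Need 6ⁿ ≥ 49 ÷ (13/19920) = 976080/13.
6⁶ = 46656 falls short of 976080/13 but 6⁷ = 279936 reaches it, so n = 7.

7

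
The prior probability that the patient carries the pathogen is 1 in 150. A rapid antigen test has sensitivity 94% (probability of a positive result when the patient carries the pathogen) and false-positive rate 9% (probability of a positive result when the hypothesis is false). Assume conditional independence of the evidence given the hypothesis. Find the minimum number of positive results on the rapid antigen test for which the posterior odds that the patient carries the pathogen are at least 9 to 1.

4

Prior odds = (1/150)/(149/150) = 1/149.
Likelihood ratio of a positive result = 0.94/0.09 = 94/9.
Target odds = 9.
Require (94/9)ⁿ ≥ 9 ÷ (1/149) = 1341.
(94/9)³ = 830584/729 falls short of 1341 but (94/9)⁴ = 78074896/6561 reaches it, so n = 4.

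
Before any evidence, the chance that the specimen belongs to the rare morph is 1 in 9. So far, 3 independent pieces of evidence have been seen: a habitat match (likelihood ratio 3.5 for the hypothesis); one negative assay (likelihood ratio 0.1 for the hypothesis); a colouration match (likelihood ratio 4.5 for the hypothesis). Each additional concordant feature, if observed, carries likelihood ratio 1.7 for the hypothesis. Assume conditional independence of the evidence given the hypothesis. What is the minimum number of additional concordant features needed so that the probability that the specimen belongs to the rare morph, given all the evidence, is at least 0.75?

6

Prior odds = (1/9)/(8/9) = 0.125.
Combined Bayes factor of the evidence already in hand = 3.5 × 0.1 × 4.5 = 1.575.
Odds after that evidence = 0.125 × 1.575 = 0.196875.
Target odds = 0.75/0.25 = 3.
Need 1.7ⁿ ≥ 3 ÷ 0.196875 = 320/21.
1.7⁵ = 1419857/100000 falls short of 320/21 but 1.7⁶ = 24137569/1000000 reaches it, so n = 6.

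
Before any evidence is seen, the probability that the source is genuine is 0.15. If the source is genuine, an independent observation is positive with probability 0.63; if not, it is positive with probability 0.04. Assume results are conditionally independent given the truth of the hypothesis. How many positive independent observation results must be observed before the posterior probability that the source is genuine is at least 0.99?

Prior odds: 0.15 ÷ 0.85 = 3/17.
Likelihood ratio of a positive = 0.63/0.04 = 15.75.
Target posterior odds = 0.99/0.01 = 99.
Require 15.75ⁿ ≥ 99 ÷ (3/17) = 561.
15.75² = 248.0625 falls short of 561 but 15.75³ = 3906.984375 reaches it, so n = 3.

3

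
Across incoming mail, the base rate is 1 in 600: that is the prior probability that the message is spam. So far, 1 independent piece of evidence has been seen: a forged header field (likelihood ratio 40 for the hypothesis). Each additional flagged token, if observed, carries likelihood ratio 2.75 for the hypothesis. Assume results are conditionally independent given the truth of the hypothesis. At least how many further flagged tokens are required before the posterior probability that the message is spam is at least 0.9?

Prior odds = (1/600)/(599/600) = 1/599.
Bayes factor of the evidence already in hand = 40.
Odds after that evidence = (1/599) × 40 = 40/599.
Target odds = 0.9/0.1 = 9.
Need 2.75ⁿ ≥ 9 ÷ (40/599) = 134.775.
2.75⁴ = 57.19140625 falls short of 134.775 but 2.75⁵ = 161051/1024 reaches it, so n = 5.

5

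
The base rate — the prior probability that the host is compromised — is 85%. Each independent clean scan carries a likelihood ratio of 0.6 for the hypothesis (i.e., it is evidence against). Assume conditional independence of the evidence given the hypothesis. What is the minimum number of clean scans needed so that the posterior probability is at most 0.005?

14

Prior odds = 0.85/0.15 = 17/3.
Likelihood ratio per clean scan = 0.6.
Target posterior odds = 0.005/0.995 = 1/199.
Need (17/3) × 0.6ⁿ ≤ 1/199, i.e. 0.6ⁿ ≤ 3/3383.
0.6¹³ ≈0.00130607 is still above 3/3383 but 0.6¹⁴ ≈0.000783642 is at or below it, so n = 14.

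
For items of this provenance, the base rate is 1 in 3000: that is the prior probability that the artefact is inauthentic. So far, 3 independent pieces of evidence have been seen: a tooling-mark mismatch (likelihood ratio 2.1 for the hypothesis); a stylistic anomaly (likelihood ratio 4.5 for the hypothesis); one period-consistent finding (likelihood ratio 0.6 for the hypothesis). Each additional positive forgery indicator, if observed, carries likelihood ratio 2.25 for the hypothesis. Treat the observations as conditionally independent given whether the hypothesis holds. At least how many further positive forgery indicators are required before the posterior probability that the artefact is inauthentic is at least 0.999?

17

Prior odds = (1/3000)/(2999/3000) = 1/2999.
Combined Bayes factor of the evidence already in hand = 2.1 × 4.5 × 0.6 = 5.67.
Odds after that evidence = (1/2999) × 5.67 = 567/299900.
Target odds = 0.999/0.001 = 999.
Need 2.25ⁿ ≥ 999 ÷ (567/299900) = 11096300/21.
2.25¹⁶ ≈431440 falls short of 11096300/21 but 2.25¹⁷ ≈970740 reaches it, so n = 17.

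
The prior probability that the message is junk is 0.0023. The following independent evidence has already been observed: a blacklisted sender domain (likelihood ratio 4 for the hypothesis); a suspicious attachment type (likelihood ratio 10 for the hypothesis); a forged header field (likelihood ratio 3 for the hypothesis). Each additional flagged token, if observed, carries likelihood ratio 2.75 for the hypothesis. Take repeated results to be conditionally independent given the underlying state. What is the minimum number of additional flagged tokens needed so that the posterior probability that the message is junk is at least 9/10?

4

Prior odds = 0.0023/0.9977 = 23/9977.
Combined Bayes factor of the evidence already in hand = 4 × 10 × 3 = 120.
Odds after that evidence = (23/9977) × 120 = 2760/9977.
Target odds = 0.9/0.1 = 9.
Need 2.75ⁿ ≥ 9 ÷ (2760/9977) = 29931/920.
2.75³ = 20.796875 falls short of 29931/920 but 2.75⁴ = 57.19140625 reaches it, so n = 4.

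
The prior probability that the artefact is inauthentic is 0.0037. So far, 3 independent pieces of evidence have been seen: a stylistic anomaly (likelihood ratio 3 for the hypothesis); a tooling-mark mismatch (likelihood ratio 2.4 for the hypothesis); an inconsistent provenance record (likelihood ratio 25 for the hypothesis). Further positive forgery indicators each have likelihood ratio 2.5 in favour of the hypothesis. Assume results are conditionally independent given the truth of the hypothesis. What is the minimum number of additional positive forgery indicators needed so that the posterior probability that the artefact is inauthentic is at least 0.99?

6

Prior odds = 0.0037/0.9963 = 37/9963.
Combined Bayes factor of the evidence already in hand = 3 × 2.4 × 25 = 180.
Odds after that evidence = (37/9963) × 180 = 740/1107.
Target odds = 0.99/0.01 = 99.
Need 2.5ⁿ ≥ 99 ÷ (740/1107) = 109593/740.
2.5⁵ = 97.65625 falls short of 109593/740 but 2.5⁶ = 244.140625 reaches it, so n = 6.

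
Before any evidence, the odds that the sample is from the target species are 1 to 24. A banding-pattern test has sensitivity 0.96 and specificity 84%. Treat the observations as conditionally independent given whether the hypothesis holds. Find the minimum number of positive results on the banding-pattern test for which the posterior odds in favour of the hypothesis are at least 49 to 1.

Prior odds = 1/24.
False-positive rate = 1 − 0.84 = 0.16; likelihood ratio of a positive = 0.96/0.16 = 6.
Target odds = 49.
Need (1/24) × 6ⁿ ≥ 49, i.e. 6ⁿ ≥ 1176.
6³ = 216 falls short of 1176 but 6⁴ = 1296 reaches it, so n = 4.

4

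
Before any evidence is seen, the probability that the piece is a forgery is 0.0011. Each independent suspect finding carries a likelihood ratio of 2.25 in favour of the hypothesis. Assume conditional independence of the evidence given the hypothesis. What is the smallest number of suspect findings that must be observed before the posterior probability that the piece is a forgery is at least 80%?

11

Prior odds: 0.0011 ÷ 0.9989 = 11/9989.
Likelihood ratio per suspect finding = 2.25.
Target odds: 0.8 ÷ 0.2 = 4.
Need (11/9989) × 2.25ⁿ ≥ 4, i.e. 2.25ⁿ ≥ 39956/11.
2.25¹⁰ ≈3325.26 falls short of 39956/11 but 2.25¹¹ ≈7481.83 reaches it, so n = 11.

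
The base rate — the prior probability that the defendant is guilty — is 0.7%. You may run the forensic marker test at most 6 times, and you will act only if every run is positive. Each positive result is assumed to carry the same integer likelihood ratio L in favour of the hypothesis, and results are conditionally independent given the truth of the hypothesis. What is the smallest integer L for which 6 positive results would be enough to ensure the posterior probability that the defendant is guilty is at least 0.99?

Prior odds = 0.007/0.993 = 7/993.
Target odds = 0.99/0.01 = 99.
Need L⁶ ≥ 99 ÷ (7/993) = 98307/7.
4⁶ = 4096 < 98307/7 ≤ 15625 = 5⁶, so L = 5.

5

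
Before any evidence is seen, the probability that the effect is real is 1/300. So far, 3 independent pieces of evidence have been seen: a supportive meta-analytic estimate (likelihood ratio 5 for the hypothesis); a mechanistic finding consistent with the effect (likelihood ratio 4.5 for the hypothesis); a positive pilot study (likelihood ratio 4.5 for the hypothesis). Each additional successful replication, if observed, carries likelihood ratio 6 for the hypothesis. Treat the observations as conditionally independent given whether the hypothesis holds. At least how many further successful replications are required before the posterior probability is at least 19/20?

Prior odds = (1/300)/(299/300) = 1/299.
Combined Bayes factor of the evidence already in hand = 5 × 4.5 × 4.5 = 101.25.
Odds after that evidence = (1/299) × 101.25 = 405/1196.
Target odds = 0.95/0.05 = 19.
Need 6ⁿ ≥ 19 ÷ (405/1196) = 22724/405.
6² = 36 falls short of 22724/405 but 6³ = 216 reaches it, so n = 3.

3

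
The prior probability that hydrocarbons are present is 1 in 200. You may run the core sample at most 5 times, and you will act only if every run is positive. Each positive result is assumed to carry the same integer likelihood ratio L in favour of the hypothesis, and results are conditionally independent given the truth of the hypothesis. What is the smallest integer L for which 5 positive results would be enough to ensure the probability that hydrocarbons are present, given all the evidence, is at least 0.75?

4

Prior odds = 0.005/0.995 = 1/199.
Target odds = 0.75/0.25 = 3.
Need L⁵ ≥ 3 ÷ (1/199) = 597.
3⁵ = 243 < 597 ≤ 1024 = 4⁵, so L = 4.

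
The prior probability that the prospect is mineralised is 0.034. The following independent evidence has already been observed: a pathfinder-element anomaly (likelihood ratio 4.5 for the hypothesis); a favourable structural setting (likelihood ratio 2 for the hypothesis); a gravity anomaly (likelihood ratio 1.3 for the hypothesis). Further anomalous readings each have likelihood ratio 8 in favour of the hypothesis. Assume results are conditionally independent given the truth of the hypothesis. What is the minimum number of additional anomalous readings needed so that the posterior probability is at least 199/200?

3

Prior odds = 0.034/0.966 = 17/483.
Combined Bayes factor of the evidence already in hand = 4.5 × 2 × 1.3 = 11.7.
Odds after that evidence = (17/483) × 11.7 = 663/1610.
Target odds = 0.995/0.005 = 199.
Need 8ⁿ ≥ 199 ÷ (663/1610) = 320390/663.
8² = 64 falls short of 320390/663 but 8³ = 512 reaches it, so n = 3.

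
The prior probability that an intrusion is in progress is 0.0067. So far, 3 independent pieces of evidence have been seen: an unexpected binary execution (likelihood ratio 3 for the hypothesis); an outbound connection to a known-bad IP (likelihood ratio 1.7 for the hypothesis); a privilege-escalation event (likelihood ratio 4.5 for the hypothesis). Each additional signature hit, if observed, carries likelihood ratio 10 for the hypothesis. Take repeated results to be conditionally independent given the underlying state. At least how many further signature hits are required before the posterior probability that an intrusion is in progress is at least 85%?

Prior odds = 0.0067/0.9933 = 67/9933.
Combined Bayes factor of the evidence already in hand = 3 × 1.7 × 4.5 = 22.95.
Odds after that evidence = (67/9933) × 22.95 = 10251/66220.
Target odds = 0.85/0.15 = 17/3.
Need 10ⁿ ≥ 17/3 ÷ (10251/66220) = 66220/1809.
10¹ = 10 falls short of 66220/1809 but 10² = 100 reaches it, so n = 2.

2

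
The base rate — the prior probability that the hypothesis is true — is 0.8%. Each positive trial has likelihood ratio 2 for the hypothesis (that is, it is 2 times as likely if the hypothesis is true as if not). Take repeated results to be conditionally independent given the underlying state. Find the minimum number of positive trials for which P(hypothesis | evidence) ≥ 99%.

14

Prior odds: 0.008 ÷ 0.992 = 1/124.
Likelihood ratio per positive trial = 2.
Target odds: 0.99 ÷ 0.01 = 99.
Require 2ⁿ ≥ 99 ÷ (1/124) = 12276.
2¹³ = 8192 falls short of 12276 but 2¹⁴ = 16384 reaches it, so n = 14.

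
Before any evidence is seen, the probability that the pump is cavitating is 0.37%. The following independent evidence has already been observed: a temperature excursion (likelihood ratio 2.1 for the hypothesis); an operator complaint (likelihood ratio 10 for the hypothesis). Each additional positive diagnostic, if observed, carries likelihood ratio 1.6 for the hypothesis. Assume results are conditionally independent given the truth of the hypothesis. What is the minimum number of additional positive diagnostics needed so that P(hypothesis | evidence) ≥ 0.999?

21

Prior odds = 0.0037/0.9963 = 37/9963.
Combined Bayes factor of the evidence already in hand = 2.1 × 10 = 21.
Odds after that evidence = (37/9963) × 21 = 259/3321.
Target odds = 0.999/0.001 = 999.
Need 1.6ⁿ ≥ 999 ÷ (259/3321) = 89667/7.
1.6²⁰ ≈12089.3 falls short of 89667/7 but 1.6²¹ ≈19342.8 reaches it, so n = 21.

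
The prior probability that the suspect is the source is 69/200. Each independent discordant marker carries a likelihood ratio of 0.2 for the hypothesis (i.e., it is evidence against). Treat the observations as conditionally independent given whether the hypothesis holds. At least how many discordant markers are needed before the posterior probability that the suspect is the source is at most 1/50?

Prior odds = 0.345/0.655 = 69/131.
Likelihood ratio per discordant marker = 0.2.
Target odds: 0.02 ÷ 0.98 = 1/49.
Need (69/131) × 0.2ⁿ ≤ 1/49, i.e. 0.2ⁿ ≤ 131/3381.
0.2² = 0.04 is still above 131/3381 but 0.2³ = 0.008 is at or below it, so n = 3.

3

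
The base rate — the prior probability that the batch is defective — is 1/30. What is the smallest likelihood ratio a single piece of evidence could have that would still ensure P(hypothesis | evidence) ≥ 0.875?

Prior odds = (1/30)/(29/30) = 1/29.
Target odds = 0.875/0.125 = 7.
Required Bayes factor = 7 ÷ (1/29) = 203.

203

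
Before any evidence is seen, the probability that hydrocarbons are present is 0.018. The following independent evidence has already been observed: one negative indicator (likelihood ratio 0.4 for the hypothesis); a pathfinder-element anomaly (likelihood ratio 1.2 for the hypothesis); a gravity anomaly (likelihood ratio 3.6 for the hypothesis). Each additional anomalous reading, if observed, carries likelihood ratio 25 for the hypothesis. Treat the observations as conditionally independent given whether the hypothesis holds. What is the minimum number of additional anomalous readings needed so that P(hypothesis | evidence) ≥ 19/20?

Prior odds = 0.018/0.982 = 9/491.
Combined Bayes factor of the evidence already in hand = 0.4 × 1.2 × 3.6 = 1.728.
Odds after that evidence = (9/491) × 1.728 = 1944/61375.
Target odds = 0.95/0.05 = 19.
Need 25ⁿ ≥ 19 ÷ (1944/61375) = 1166125/1944.
25¹ = 25 falls short of 1166125/1944 but 25² = 625 reaches it, so n = 2.

2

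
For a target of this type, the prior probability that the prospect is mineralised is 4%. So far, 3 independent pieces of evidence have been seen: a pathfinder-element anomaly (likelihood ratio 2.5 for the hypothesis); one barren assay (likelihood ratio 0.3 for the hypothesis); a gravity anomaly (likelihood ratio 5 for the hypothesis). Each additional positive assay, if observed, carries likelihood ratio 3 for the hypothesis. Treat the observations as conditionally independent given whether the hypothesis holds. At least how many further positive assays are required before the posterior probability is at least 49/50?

Prior odds = 0.04/0.96 = 1/24.
Combined Bayes factor of the evidence already in hand = 2.5 × 0.3 × 5 = 3.75.
Odds after that evidence = (1/24) × 3.75 = 0.15625.
Target odds = 0.98/0.02 = 49.
Need 3ⁿ ≥ 49 ÷ 0.15625 = 313.6.
3⁵ = 243 falls short of 313.6 but 3⁶ = 729 reaches it, so n = 6.

6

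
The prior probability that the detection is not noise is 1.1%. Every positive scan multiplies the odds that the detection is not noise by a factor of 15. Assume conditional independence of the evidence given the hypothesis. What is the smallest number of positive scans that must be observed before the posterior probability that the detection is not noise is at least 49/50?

Prior odds = 0.011/0.989 = 11/989.
Likelihood ratio per positive scan = 15.
Target posterior odds = 0.98/0.02 = 49.
Require 15ⁿ ≥ 49 ÷ (11/989) = 48461/11.
15³ = 3375 falls short of 48461/11 but 15⁴ = 50625 reaches it, so n = 4.

4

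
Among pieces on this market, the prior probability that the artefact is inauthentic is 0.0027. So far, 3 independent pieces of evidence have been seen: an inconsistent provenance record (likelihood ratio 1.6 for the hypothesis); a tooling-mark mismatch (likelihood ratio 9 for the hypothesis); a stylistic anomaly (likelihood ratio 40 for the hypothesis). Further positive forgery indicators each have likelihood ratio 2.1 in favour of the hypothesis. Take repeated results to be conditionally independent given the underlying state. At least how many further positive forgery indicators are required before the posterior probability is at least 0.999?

Prior odds = 0.0027/0.9973 = 27/9973.
Combined Bayes factor of the evidence already in hand = 1.6 × 9 × 40 = 576.
Odds after that evidence = (27/9973) × 576 = 15552/9973.
Target odds = 0.999/0.001 = 999.
Need 2.1ⁿ ≥ 999 ÷ (15552/9973) = 369001/576.
2.1⁸ ≈378.229 falls short of 369001/576 but 2.1⁹ ≈794.28 reaches it, so n = 9.

9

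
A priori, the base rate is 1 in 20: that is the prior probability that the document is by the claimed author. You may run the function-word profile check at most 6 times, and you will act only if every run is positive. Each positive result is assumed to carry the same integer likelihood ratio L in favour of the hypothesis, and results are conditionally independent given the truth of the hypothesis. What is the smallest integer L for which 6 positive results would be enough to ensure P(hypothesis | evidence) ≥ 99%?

Prior odds = 0.05/0.95 = 1/19.
Target odds = 0.99/0.01 = 99.
Need L⁶ ≥ 99 ÷ (1/19) = 1881.
3⁶ = 729 < 1881 ≤ 4096 = 4⁶, so L = 4.

4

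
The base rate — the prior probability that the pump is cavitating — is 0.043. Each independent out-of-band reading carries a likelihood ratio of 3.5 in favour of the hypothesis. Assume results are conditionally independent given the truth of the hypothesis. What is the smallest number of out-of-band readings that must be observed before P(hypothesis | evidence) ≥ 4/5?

Prior odds = 0.043/0.957 = 43/957.
Likelihood ratio per out-of-band reading = 3.5.
Target posterior odds = 0.8/0.2 = 4.
Need (43/957) × 3.5ⁿ ≥ 4, i.e. 3.5ⁿ ≥ 3828/43.
3.5³ = 42.875 falls short of 3828/43 but 3.5⁴ = 150.0625 reaches it, so n = 4.

4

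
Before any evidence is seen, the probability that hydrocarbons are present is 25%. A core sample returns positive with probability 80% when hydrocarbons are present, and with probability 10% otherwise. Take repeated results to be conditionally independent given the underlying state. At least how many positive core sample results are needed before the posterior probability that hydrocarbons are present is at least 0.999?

Prior odds = 0.25/0.75 = 1/3.
Likelihood ratio of a positive result = 0.8/0.1 = 8.
Target odds: 0.999 ÷ 0.001 = 999.
Require 8ⁿ ≥ 999 ÷ (1/3) = 2997.
8³ = 512 falls short of 2997 but 8⁴ = 4096 reaches it, so n = 4.

4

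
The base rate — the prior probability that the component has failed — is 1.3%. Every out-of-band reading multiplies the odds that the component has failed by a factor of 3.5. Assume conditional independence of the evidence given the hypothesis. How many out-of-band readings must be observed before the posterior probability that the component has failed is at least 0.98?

7

Prior odds = 0.013/0.987 = 13/987.
Likelihood ratio per out-of-band reading = 3.5.
Target odds: 0.98 ÷ 0.02 = 49.
Require 3.5ⁿ ≥ 49 ÷ (13/987) = 48363/13.
3.5⁶ = 1838.265625 falls short of 48363/13 but 3.5⁷ = 823543/128 reaches it, so n = 7.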